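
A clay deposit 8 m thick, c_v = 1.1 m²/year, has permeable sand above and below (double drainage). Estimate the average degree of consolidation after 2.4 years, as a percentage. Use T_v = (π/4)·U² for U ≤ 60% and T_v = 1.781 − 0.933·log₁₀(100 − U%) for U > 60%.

Drainage path length: H_d = H/2 = 4 m (double drainage).
T_v = c_v·t/H_d² = 1.1×2.4/4² = 0.165.
T_v = 0.165 corresponds to the U ≤ 60% branch:
U = √(4T_v/π) = 0.4583

U ≈ 45.8 %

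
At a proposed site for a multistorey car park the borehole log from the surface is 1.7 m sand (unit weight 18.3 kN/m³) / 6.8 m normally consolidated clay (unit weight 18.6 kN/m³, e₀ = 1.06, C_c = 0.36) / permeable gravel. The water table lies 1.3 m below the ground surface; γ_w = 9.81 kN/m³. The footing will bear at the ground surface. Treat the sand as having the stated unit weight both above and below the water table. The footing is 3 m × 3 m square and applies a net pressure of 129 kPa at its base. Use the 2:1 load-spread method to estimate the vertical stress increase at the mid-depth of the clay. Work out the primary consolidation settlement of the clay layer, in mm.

Mid-depth of clay below the ground surface: z = 1.7 + 6.8/2 = 5.1 m.
Total vertical stress at mid-clay: σ_v = 18.3×1.7 + 18.6×3.4 = 94.35 kPa.
Pore pressure: u = 9.81×(5.1 − 1.3) = 37.278 kPa.
Initial effective stress: σ'_0 = σ_v − u = 94.35 − 37.278 = 57.072 kPa.
Stress increase at mid-clay by the 2:1 spreading method:
Δσ = qBL/((B+z)(L+z)) = 129×3×3/((3+5.1)(3+5.1)) = 17.695 kPa
Final effective stress: σ'_f = σ'_0 + Δσ = 57.072 + 17.695 = 74.767 kPa.
Normally consolidated clay, so the full stress increment lies on the virgin compression line:
S_c = C_c·H/(1+e₀)·log₁₀(σ'_f/σ'_0) = 0.36×6.8/(1+1.06)×log₁₀(74.767/57.072)
    = 1.1883 × 0.11729 = 0.1394 m

S_c ≈ 139 mm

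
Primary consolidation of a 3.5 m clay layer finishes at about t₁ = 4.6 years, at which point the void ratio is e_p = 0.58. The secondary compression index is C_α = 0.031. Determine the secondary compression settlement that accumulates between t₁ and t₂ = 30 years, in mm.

S_s ≈ 55.9 mm

Secondary compression: S_s = C_α·H/(1+e_p)·log₁₀(t₂/t₁)
S_s = 0.031×3.5/(1+0.58)×log₁₀(30/4.6)
    = 0.06867 × 0.8144 = 0.05592 m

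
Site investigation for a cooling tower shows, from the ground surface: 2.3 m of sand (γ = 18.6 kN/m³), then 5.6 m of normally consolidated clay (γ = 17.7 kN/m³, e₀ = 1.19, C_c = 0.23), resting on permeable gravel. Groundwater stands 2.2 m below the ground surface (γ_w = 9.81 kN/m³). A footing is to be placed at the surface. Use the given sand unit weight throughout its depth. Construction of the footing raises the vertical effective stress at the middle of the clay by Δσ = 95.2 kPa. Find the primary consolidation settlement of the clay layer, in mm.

S_c ≈ 233 mm

Mid-depth of clay below the ground surface: z = 2.3 + 5.6/2 = 5.1 m.
Total vertical stress at mid-clay: σ_v = 18.6×2.3 + 17.7×2.8 = 92.34 kPa.
Pore pressure: u = 9.81×(5.1 − 2.2) = 28.449 kPa.
Initial effective stress: σ'_0 = σ_v − u = 92.34 − 28.449 = 63.891 kPa.
Final effective stress: σ'_f = σ'_0 + Δσ = 63.891 + 95.2 = 159.09 kPa.
Normally consolidated clay, so the full stress increment lies on the virgin compression line:
S_c = C_c·H/(1+e₀)·log₁₀(σ'_f/σ'_0) = 0.23×5.6/(1+1.19)×log₁₀(159.09/63.891)
    = 0.58813 × 0.3962 = 0.233 m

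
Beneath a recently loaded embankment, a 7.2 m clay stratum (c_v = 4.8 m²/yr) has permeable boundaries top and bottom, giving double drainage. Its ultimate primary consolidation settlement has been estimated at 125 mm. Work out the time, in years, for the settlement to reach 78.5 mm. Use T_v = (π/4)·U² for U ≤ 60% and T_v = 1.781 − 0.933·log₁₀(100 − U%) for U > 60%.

t ≈ 0.852 years

Drainage path length: H_d = H/2 = 3.6 m (double drainage).
U = S(t)/S_ult = 78.5/125 = 0.628.
U > 60%: T_v = 1.781 − 0.933·log₁₀(100 − 62.8) = 0.31568.
t = T_v·H_d²/c_v = 0.31568×3.6²/4.8 = 0.8523 years.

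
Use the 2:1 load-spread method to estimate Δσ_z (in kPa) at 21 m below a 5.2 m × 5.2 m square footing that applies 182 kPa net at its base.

Δσ_z ≈ 7.17 kPa

By the 2:1 method the load spreads at 1 horizontal : 2 vertical, so at depth z the loaded area has grown by z in each plan dimension:
Δσ = qBL/((B+z)(L+z)) = 182×5.2×5.2/((5.2+21)(5.2+21)) = 7.1693 kPa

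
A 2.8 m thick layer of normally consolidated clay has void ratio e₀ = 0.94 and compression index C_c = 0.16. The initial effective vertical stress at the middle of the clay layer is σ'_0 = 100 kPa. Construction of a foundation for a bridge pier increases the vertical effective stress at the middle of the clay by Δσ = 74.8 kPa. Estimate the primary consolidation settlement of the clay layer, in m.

S_c ≈ 0.056 m

Final effective stress: σ'_f = σ'_0 + Δσ = 100 + 74.8 = 174.8 kPa.
Normally consolidated clay, so the full stress increment lies on the virgin compression line:
S_c = C_c·H/(1+e₀)·log₁₀(σ'_f/σ'_0) = 0.16×2.8/(1+0.94)×log₁₀(174.8/100)
    = 0.23093 × 0.24254 = 0.05601 m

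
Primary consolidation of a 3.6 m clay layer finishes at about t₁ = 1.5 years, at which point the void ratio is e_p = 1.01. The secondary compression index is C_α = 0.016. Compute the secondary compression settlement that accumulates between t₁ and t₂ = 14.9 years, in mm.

Secondary compression: S_s = C_α·H/(1+e_p)·log₁₀(t₂/t₁)
S_s = 0.016×3.6/(1+1.01)×log₁₀(14.9/1.5)
    = 0.02866 × 0.9971 = 0.02857 m

S_s ≈ 28.6 mm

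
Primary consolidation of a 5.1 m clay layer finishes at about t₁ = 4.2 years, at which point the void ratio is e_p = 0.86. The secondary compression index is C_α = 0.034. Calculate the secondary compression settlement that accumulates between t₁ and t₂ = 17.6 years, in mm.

S_s ≈ 58 mm

Secondary compression: S_s = C_α·H/(1+e_p)·log₁₀(t₂/t₁)
S_s = 0.034×5.1/(1+0.86)×log₁₀(17.6/4.2)
    = 0.09323 × 0.6223 = 0.05801 m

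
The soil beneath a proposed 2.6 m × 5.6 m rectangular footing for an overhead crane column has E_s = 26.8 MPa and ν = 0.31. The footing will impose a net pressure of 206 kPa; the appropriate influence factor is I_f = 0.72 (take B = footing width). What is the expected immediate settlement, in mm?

S_e ≈ 13 mm

Immediate (elastic) settlement: S_e = q·B·(1−ν²)/E_s · I_f.
E_s = 26.8 MPa = 26800 kPa.
S_e = 206 × 2.6 × (1 − 0.31²) / 26800 × 0.72
    = 206 × 2.6 × 0.9039 / 26800 × 0.72
    = 0.01301 m = 13.01 mm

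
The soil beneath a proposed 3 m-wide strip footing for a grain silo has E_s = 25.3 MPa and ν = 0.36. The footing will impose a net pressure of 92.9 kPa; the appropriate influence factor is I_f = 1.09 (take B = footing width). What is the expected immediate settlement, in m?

Immediate (elastic) settlement: S_e = q·B·(1−ν²)/E_s · I_f.
E_s = 25.3 MPa = 25300 kPa.
S_e = 92.9 × 3 × (1 − 0.36²) / 25300 × 1.09
    = 92.9 × 3 × 0.8704 / 25300 × 1.09
    = 0.01045 m

S_e ≈ 0.0105 m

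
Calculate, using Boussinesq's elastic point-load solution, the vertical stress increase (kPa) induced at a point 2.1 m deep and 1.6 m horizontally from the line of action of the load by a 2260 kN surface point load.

Δσ_z ≈ 77.9 kPa

Boussinesq vertical stress below a point load on an elastic half-space:
Δσ_z = 3P/(2πz²) · [1 + (r/z)²]^(−5/2)
r/z = 1.6/2.1 = 0.7619; [1+(r/z)²]^(−5/2) = 0.31843.
Δσ_z = 3×2260/(2π×2.1²) × 0.31843 = 244.69 × 0.31843 = 77.92 kPa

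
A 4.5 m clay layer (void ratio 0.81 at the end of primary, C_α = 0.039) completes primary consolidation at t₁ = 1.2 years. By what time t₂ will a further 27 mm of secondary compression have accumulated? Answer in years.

t₂ ≈ 2.28 years

S_s = C_α·H/(1+e_p)·log₁₀(t₂/t₁) ⇒ log₁₀(t₂/t₁) = S_s·(1+e_p)/(C_α·H).
log₁₀(t₂/t₁) = 0.027 × (1+0.81) / (0.039×4.5) = 0.2785
t₂ = t₁ × 10^0.2785 = 1.2 × 1.899 = 2.278 years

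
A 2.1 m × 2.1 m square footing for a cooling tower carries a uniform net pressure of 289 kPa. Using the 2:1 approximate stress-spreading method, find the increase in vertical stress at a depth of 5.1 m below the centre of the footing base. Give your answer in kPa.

By the 2:1 method the load spreads at 1 horizontal : 2 vertical, so at depth z the loaded area has grown by z in each plan dimension:
Δσ = qBL/((B+z)(L+z)) = 289×2.1×2.1/((2.1+5.1)(2.1+5.1)) = 24.585 kPa

Δσ_z ≈ 24.6 kPa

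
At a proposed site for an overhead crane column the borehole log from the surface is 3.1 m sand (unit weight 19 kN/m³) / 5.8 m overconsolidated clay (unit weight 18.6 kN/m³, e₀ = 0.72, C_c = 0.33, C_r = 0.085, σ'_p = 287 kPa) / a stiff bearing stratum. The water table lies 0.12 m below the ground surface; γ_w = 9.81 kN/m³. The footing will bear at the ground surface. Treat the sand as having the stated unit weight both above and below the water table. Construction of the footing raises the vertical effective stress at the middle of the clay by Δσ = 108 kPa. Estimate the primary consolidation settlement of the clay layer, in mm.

S_c ≈ 135 mm

Mid-depth of clay below the ground surface: z = 3.1 + 5.8/2 = 6 m.
Total vertical stress at mid-clay: σ_v = 19×3.1 + 18.6×2.9 = 112.84 kPa.
Pore pressure: u = 9.81×(6 − 0.12) = 57.683 kPa.
Initial effective stress: σ'_0 = σ_v − u = 112.84 − 57.683 = 55.157 kPa.
Final effective stress: σ'_f = 55.157 + 108 = 163.16 kPa.
σ'_f = 163.16 ≤ σ'_p = 287 kPa, so the clay remains overconsolidated and only the recompression index applies:
S_c = C_r·H/(1+e₀)·log₁₀(σ'_f/σ'_0) = 0.085×5.8/1.72×log₁₀(163.16/55.157)
    = 0.28663 × 0.47101 = 0.135 m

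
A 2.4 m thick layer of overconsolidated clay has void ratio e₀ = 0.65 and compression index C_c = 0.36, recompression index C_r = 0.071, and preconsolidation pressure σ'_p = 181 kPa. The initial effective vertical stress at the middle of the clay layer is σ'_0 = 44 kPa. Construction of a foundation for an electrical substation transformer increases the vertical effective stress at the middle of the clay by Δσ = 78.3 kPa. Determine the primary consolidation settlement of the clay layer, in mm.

S_c ≈ 45.8 mm

Final effective stress: σ'_f = 44 + 78.3 = 122.3 kPa.
σ'_f = 122.3 ≤ σ'_p = 181 kPa, so the clay remains overconsolidated and only the recompression index applies:
S_c = C_r·H/(1+e₀)·log₁₀(σ'_f/σ'_0) = 0.071×2.4/1.65×log₁₀(122.3/44)
    = 0.10327 × 0.44397 = 0.04585 m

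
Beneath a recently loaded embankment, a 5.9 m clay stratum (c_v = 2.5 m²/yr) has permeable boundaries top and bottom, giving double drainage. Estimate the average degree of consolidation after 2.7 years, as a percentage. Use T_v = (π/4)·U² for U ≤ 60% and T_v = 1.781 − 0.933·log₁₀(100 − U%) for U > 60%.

Drainage path length: H_d = H/2 = 2.95 m (double drainage).
T_v = c_v·t/H_d² = 2.5×2.7/2.95² = 0.77564.
T_v = 0.77564 corresponds to the U > 60% branch:
U = 1 − 10^((1.781 − T_v)/0.933)/100 = 0.8804

U ≈ 88 %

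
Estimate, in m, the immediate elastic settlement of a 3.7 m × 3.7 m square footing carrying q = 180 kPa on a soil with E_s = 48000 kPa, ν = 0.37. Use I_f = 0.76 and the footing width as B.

Immediate (elastic) settlement: S_e = q·B·(1−ν²)/E_s · I_f.
S_e = 180 × 3.7 × (1 − 0.37²) / 48000 × 0.76
    = 180 × 3.7 × 0.8631 / 48000 × 0.76
    = 0.009101 m

S_e ≈ 0.0091 m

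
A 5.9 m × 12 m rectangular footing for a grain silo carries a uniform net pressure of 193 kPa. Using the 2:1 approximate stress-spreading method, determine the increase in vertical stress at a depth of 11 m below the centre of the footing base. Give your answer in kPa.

By the 2:1 method the load spreads at 1 horizontal : 2 vertical, so at depth z the loaded area has grown by z in each plan dimension:
Δσ = qBL/((B+z)(L+z)) = 193×5.9×12/((5.9+11)(12+11)) = 35.154 kPa

Δσ_z ≈ 35.2 kPa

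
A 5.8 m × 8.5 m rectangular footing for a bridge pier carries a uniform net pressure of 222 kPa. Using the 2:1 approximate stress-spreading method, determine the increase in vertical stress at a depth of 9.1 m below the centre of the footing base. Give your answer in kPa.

Δσ_z ≈ 41.7 kPa

By the 2:1 method the load spreads at 1 horizontal : 2 vertical, so at depth z the loaded area has grown by z in each plan dimension:
Δσ = qBL/((B+z)(L+z)) = 222×5.8×8.5/((5.8+9.1)(8.5+9.1)) = 41.735 kPa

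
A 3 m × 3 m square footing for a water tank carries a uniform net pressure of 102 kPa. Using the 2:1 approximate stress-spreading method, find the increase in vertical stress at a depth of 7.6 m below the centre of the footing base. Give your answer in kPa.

Δσ_z ≈ 8.17 kPa

By the 2:1 method the load spreads at 1 horizontal : 2 vertical, so at depth z the loaded area has grown by z in each plan dimension:
Δσ = qBL/((B+z)(L+z)) = 102×3×3/((3+7.6)(3+7.6)) = 8.1702 kPa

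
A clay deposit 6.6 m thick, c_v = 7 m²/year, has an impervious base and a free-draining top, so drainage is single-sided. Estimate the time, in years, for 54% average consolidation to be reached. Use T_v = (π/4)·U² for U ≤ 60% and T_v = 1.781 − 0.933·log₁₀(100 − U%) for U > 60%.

t ≈ 1.43 years

Drainage path length: H_d = H = 6.6 m (single drainage).
U ≤ 60%: T_v = (π/4)·U² = (π/4)×0.54² = 0.22902.
t = T_v·H_d²/c_v = 0.22902×6.6²/7 = 1.425 years.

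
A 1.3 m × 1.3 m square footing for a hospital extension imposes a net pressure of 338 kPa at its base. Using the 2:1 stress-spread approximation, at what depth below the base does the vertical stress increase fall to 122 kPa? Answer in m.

z ≈ 0.864 m

2:1 spreading — at depth z the loaded area has grown by z in each plan dimension:
qB²/(B+z)² = Δσ_z ⇒ z = B(√(q/Δσ_z) − 1) = 1.3×(√(338/122) − 1) = 0.8638 m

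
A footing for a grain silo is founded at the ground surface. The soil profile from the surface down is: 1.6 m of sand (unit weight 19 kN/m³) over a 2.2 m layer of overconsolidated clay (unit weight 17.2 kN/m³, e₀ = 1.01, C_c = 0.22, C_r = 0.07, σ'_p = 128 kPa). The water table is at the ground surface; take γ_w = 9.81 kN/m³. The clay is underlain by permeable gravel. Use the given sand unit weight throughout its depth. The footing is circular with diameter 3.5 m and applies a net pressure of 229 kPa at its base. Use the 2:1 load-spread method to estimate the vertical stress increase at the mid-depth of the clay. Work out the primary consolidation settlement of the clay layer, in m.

Mid-depth of clay below the ground surface: z = 1.6 + 2.2/2 = 2.7 m.
Total vertical stress at mid-clay: σ_v = 19×1.6 + 17.2×1.1 = 49.32 kPa.
Pore pressure: u = 9.81×(2.7 − 0) = 26.487 kPa.
Initial effective stress: σ'_0 = σ_v − u = 49.32 − 26.487 = 22.833 kPa.
Stress increase at mid-clay by the 2:1 spreading method:
Δσ ≈ qD²/(D+z)² = 229×3.5²/(3.5+2.7)² = 72.977 kPa
Final effective stress: σ'_f = 22.833 + 72.977 = 95.81 kPa.
σ'_f = 95.81 ≤ σ'_p = 128 kPa, so the clay remains overconsolidated and only the recompression index applies:
S_c = C_r·H/(1+e₀)·log₁₀(σ'_f/σ'_0) = 0.07×2.2/2.01×log₁₀(95.81/22.833)
    = 0.076615 × 0.62285 = 0.04772 m

S_c ≈ 0.0477 m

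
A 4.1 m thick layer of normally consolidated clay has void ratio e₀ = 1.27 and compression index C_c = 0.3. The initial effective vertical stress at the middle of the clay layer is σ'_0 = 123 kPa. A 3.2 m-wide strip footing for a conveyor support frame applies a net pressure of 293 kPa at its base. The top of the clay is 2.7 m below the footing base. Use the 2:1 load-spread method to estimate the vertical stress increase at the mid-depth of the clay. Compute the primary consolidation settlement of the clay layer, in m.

S_c ≈ 0.158 m

Mid-depth of clay below the footing base: z = 2.7 + 4.1/2 = 4.75 m.
Stress increase at mid-clay by the 2:1 spreading method:
Δσ = qB/(B+z) = 293×3.2/(3.2+4.75) = 117.94 kPa
Final effective stress: σ'_f = σ'_0 + Δσ = 123 + 117.94 = 240.94 kPa.
Normally consolidated clay, so the full stress increment lies on the virgin compression line:
S_c = C_c·H/(1+e₀)·log₁₀(σ'_f/σ'_0) = 0.3×4.1/(1+1.27)×log₁₀(240.94/123)
    = 0.54185 × 0.292 = 0.1582 m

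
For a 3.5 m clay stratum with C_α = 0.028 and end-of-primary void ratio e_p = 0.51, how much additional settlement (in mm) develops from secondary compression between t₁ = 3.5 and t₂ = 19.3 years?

S_s ≈ 48.1 mm

Secondary compression: S_s = C_α·H/(1+e_p)·log₁₀(t₂/t₁)
S_s = 0.028×3.5/(1+0.51)×log₁₀(19.3/3.5)
    = 0.0649 × 0.7415 = 0.04812 m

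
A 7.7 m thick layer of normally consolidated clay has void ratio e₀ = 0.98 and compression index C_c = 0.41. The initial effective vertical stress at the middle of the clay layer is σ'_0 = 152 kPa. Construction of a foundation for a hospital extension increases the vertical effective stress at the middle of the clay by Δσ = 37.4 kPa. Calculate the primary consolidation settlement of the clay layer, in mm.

Final effective stress: σ'_f = σ'_0 + Δσ = 152 + 37.4 = 189.4 kPa.
Normally consolidated clay, so the full stress increment lies on the virgin compression line:
S_c = C_c·H/(1+e₀)·log₁₀(σ'_f/σ'_0) = 0.41×7.7/(1+0.98)×log₁₀(189.4/152)
    = 1.5944 × 0.095536 = 0.1523 m

S_c ≈ 152 mm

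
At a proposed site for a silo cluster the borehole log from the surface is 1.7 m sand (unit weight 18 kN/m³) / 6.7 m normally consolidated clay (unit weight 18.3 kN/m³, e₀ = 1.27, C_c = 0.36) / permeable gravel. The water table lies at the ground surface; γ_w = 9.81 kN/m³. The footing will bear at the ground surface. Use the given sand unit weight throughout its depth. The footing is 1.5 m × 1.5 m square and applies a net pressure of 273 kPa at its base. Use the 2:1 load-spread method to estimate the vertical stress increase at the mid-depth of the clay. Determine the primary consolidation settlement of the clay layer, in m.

Mid-depth of clay below the ground surface: z = 1.7 + 6.7/2 = 5.05 m.
Total vertical stress at mid-clay: σ_v = 18×1.7 + 18.3×3.35 = 91.905 kPa.
Pore pressure: u = 9.81×(5.05 − 0) = 49.541 kPa.
Initial effective stress: σ'_0 = σ_v − u = 91.905 − 49.541 = 42.364 kPa.
Stress increase at mid-clay by the 2:1 spreading method:
Δσ = qBL/((B+z)(L+z)) = 273×1.5×1.5/((1.5+5.05)(1.5+5.05)) = 14.317 kPa
Final effective stress: σ'_f = σ'_0 + Δσ = 42.364 + 14.317 = 56.681 kPa.
Normally consolidated clay, so the full stress increment lies on the virgin compression line:
S_c = C_c·H/(1+e₀)·log₁₀(σ'_f/σ'_0) = 0.36×6.7/(1+1.27)×log₁₀(56.681/42.364)
    = 1.0626 × 0.12644 = 0.1344 m

S_c ≈ 0.134 m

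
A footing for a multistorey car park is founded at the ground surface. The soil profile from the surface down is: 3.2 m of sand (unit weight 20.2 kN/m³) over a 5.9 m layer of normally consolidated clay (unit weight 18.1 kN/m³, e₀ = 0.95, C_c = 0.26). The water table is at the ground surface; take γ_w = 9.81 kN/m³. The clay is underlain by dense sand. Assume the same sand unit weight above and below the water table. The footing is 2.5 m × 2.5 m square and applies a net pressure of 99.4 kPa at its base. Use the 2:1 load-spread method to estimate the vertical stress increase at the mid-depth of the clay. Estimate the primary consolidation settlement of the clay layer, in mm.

Mid-depth of clay below the ground surface: z = 3.2 + 5.9/2 = 6.15 m.
Total vertical stress at mid-clay: σ_v = 20.2×3.2 + 18.1×2.95 = 118.04 kPa.
Pore pressure: u = 9.81×(6.15 − 0) = 60.332 kPa.
Initial effective stress: σ'_0 = σ_v − u = 118.04 − 60.332 = 57.708 kPa.
Stress increase at mid-clay by the 2:1 spreading method:
Δσ = qBL/((B+z)(L+z)) = 99.4×2.5×2.5/((2.5+6.15)(2.5+6.15)) = 8.303 kPa
Final effective stress: σ'_f = σ'_0 + Δσ = 57.708 + 8.303 = 66.011 kPa.
Normally consolidated clay, so the full stress increment lies on the virgin compression line:
S_c = C_c·H/(1+e₀)·log₁₀(σ'_f/σ'_0) = 0.26×5.9/(1+0.95)×log₁₀(66.011/57.708)
    = 0.78667 × 0.05838 = 0.04593 m

S_c ≈ 45.9 mm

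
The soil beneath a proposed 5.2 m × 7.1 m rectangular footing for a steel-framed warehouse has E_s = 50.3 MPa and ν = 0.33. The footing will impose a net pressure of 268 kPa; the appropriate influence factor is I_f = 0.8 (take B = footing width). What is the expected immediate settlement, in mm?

S_e ≈ 19.8 mm

Immediate (elastic) settlement: S_e = q·B·(1−ν²)/E_s · I_f.
E_s = 50.3 MPa = 50300 kPa.
S_e = 268 × 5.2 × (1 − 0.33²) / 50300 × 0.8
    = 268 × 5.2 × 0.8911 / 50300 × 0.8
    = 0.01975 m = 19.75 mm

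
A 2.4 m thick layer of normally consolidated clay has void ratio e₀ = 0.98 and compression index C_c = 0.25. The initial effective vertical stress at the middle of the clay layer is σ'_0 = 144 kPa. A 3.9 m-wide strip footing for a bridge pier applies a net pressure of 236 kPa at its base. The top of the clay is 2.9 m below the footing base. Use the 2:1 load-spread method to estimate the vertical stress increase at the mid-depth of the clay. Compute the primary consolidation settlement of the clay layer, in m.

Mid-depth of clay below the footing base: z = 2.9 + 2.4/2 = 4.1 m.
Stress increase at mid-clay by the 2:1 spreading method:
Δσ = qB/(B+z) = 236×3.9/(3.9+4.1) = 115.05 kPa
Final effective stress: σ'_f = σ'_0 + Δσ = 144 + 115.05 = 259.05 kPa.
Normally consolidated clay, so the full stress increment lies on the virgin compression line:
S_c = C_c·H/(1+e₀)·log₁₀(σ'_f/σ'_0) = 0.25×2.4/(1+0.98)×log₁₀(259.05/144)
    = 0.30303 × 0.25502 = 0.07728 m

S_c ≈ 0.0773 m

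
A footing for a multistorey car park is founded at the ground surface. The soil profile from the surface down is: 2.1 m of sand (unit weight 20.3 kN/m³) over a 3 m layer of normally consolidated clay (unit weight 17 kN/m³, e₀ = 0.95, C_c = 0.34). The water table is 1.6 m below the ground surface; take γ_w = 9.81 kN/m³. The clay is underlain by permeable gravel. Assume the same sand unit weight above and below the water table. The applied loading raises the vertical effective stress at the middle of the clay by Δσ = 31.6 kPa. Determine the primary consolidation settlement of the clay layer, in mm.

S_c ≈ 114 mm

Mid-depth of clay below the ground surface: z = 2.1 + 3/2 = 3.6 m.
Total vertical stress at mid-clay: σ_v = 20.3×2.1 + 17×1.5 = 68.13 kPa.
Pore pressure: u = 9.81×(3.6 − 1.6) = 19.62 kPa.
Initial effective stress: σ'_0 = σ_v − u = 68.13 − 19.62 = 48.51 kPa.
Final effective stress: σ'_f = σ'_0 + Δσ = 48.51 + 31.6 = 80.11 kPa.
Normally consolidated clay, so the full stress increment lies on the virgin compression line:
S_c = C_c·H/(1+e₀)·log₁₀(σ'_f/σ'_0) = 0.34×3/(1+0.95)×log₁₀(80.11/48.51)
    = 0.52308 × 0.21786 = 0.114 m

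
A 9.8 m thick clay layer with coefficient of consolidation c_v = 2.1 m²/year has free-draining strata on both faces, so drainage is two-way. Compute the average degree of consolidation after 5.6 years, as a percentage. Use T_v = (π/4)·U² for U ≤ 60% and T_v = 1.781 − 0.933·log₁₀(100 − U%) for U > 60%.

Drainage path length: H_d = H/2 = 4.9 m (double drainage).
T_v = c_v·t/H_d² = 2.1×5.6/4.9² = 0.4898.
T_v = 0.4898 corresponds to the U > 60% branch:
U = 1 − 10^((1.781 − T_v)/0.933)/100 = 0.7579

U ≈ 75.8 %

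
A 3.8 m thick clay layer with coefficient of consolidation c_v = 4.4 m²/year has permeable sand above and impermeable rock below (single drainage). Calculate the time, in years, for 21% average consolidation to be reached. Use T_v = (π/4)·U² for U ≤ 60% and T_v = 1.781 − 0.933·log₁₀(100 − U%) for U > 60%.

t ≈ 0.114 years

Drainage path length: H_d = H = 3.8 m (single drainage).
U ≤ 60%: T_v = (π/4)·U² = (π/4)×0.21² = 0.034636.
t = T_v·H_d²/c_v = 0.034636×3.8²/4.4 = 0.1137 years.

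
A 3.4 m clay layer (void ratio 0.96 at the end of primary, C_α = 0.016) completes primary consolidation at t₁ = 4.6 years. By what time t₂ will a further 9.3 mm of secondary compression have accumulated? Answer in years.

t₂ ≈ 9.95 years

S_s = C_α·H/(1+e_p)·log₁₀(t₂/t₁) ⇒ log₁₀(t₂/t₁) = S_s·(1+e_p)/(C_α·H).
log₁₀(t₂/t₁) = 0.0093 × (1+0.96) / (0.016×3.4) = 0.3351
t₂ = t₁ × 10^0.3351 = 4.6 × 2.163 = 9.95 years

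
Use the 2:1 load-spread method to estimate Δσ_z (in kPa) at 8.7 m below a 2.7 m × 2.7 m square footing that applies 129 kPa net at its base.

Δσ_z ≈ 7.24 kPa

By the 2:1 method the load spreads at 1 horizontal : 2 vertical, so at depth z the loaded area has grown by z in each plan dimension:
Δσ = qBL/((B+z)(L+z)) = 129×2.7×2.7/((2.7+8.7)(2.7+8.7)) = 7.2361 kPa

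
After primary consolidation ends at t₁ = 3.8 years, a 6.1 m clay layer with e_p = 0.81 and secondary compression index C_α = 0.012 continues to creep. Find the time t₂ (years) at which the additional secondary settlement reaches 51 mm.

S_s = C_α·H/(1+e_p)·log₁₀(t₂/t₁) ⇒ log₁₀(t₂/t₁) = S_s·(1+e_p)/(C_α·H).
log₁₀(t₂/t₁) = 0.051 × (1+0.81) / (0.012×6.1) = 1.261
t₂ = t₁ × 10^1.261 = 3.8 × 18.24 = 69.32 years

t₂ ≈ 69.3 years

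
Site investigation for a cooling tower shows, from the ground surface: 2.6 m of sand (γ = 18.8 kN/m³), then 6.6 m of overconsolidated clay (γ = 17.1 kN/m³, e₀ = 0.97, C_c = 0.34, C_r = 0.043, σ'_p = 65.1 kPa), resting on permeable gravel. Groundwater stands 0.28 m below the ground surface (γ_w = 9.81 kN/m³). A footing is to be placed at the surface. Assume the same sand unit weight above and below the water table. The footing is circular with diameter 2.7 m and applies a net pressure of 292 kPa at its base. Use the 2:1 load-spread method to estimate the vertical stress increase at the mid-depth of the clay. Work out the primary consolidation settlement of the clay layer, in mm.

S_c ≈ 112 mm

Mid-depth of clay below the ground surface: z = 2.6 + 6.6/2 = 5.9 m.
Total vertical stress at mid-clay: σ_v = 18.8×2.6 + 17.1×3.3 = 105.31 kPa.
Pore pressure: u = 9.81×(5.9 − 0.28) = 55.132 kPa.
Initial effective stress: σ'_0 = σ_v − u = 105.31 − 55.132 = 50.178 kPa.
Stress increase at mid-clay by the 2:1 spreading method:
Δσ ≈ qD²/(D+z)² = 292×2.7²/(2.7+5.9)² = 28.782 kPa
Final effective stress: σ'_f = 50.178 + 28.782 = 78.96 kPa.
σ'_f = 78.96 > σ'_p = 65.1 kPa, so the stress path crosses the preconsolidation pressure — recompression up to σ'_p, then virgin compression beyond:
S_c = H/(1+e₀)·[C_r·log₁₀(σ'_p/σ'_0) + C_c·log₁₀(σ'_f/σ'_p)]
    = 6.6/1.97 × [0.043×log₁₀(65.1/50.178) + 0.34×log₁₀(78.96/65.1)]
    = 3.3503 × [0.0048619 + 0.028501] = 0.1118 m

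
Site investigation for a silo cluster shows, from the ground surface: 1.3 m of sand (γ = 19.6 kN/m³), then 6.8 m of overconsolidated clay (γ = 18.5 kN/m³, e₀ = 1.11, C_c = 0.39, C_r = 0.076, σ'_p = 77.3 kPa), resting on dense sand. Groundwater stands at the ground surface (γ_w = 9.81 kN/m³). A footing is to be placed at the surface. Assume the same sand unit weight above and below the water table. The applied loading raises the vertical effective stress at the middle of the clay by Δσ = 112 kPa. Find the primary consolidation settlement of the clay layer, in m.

Mid-depth of clay below the ground surface: z = 1.3 + 6.8/2 = 4.7 m.
Total vertical stress at mid-clay: σ_v = 19.6×1.3 + 18.5×3.4 = 88.38 kPa.
Pore pressure: u = 9.81×(4.7 − 0) = 46.107 kPa.
Initial effective stress: σ'_0 = σ_v − u = 88.38 − 46.107 = 42.273 kPa.
Final effective stress: σ'_f = 42.273 + 112 = 154.27 kPa.
σ'_f = 154.27 > σ'_p = 77.3 kPa, so the stress path crosses the preconsolidation pressure — recompression up to σ'_p, then virgin compression beyond:
S_c = H/(1+e₀)·[C_r·log₁₀(σ'_p/σ'_0) + C_c·log₁₀(σ'_f/σ'_p)]
    = 6.8/2.11 × [0.076×log₁₀(77.3/42.273) + 0.39×log₁₀(154.27/77.3)]
    = 3.2227 × [0.019921 + 0.11704] = 0.4414 m

S_c ≈ 0.441 m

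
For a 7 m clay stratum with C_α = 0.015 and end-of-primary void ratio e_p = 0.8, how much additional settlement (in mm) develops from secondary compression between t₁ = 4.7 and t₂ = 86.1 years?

Secondary compression: S_s = C_α·H/(1+e_p)·log₁₀(t₂/t₁)
S_s = 0.015×7/(1+0.8)×log₁₀(86.1/4.7)
    = 0.05833 × 1.263 = 0.07367 m

S_s ≈ 73.7 mm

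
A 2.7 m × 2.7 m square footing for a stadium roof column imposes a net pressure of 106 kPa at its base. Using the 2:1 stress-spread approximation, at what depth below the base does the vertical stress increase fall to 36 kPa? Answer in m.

2:1 spreading — at depth z the loaded area has grown by z in each plan dimension:
qB²/(B+z)² = Δσ_z ⇒ z = B(√(q/Δσ_z) − 1) = 2.7×(√(106/36) − 1) = 1.933 m

z ≈ 1.93 m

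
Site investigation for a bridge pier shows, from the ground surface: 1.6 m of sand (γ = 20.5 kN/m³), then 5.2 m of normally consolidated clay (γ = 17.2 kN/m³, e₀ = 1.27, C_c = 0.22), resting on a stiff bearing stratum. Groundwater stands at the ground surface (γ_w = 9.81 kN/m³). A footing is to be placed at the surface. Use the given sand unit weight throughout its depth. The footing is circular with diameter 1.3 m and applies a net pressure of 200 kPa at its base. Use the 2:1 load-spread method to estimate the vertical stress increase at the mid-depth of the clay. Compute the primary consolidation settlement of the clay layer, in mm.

Mid-depth of clay below the ground surface: z = 1.6 + 5.2/2 = 4.2 m.
Total vertical stress at mid-clay: σ_v = 20.5×1.6 + 17.2×2.6 = 77.52 kPa.
Pore pressure: u = 9.81×(4.2 − 0) = 41.202 kPa.
Initial effective stress: σ'_0 = σ_v − u = 77.52 − 41.202 = 36.318 kPa.
Stress increase at mid-clay by the 2:1 spreading method:
Δσ ≈ qD²/(D+z)² = 200×1.3²/(1.3+4.2)² = 11.174 kPa
Final effective stress: σ'_f = σ'_0 + Δσ = 36.318 + 11.174 = 47.492 kPa.
Normally consolidated clay, so the full stress increment lies on the virgin compression line:
S_c = C_c·H/(1+e₀)·log₁₀(σ'_f/σ'_0) = 0.22×5.2/(1+1.27)×log₁₀(47.492/36.318)
    = 0.50396 × 0.1165 = 0.05871 m

S_c ≈ 58.7 mm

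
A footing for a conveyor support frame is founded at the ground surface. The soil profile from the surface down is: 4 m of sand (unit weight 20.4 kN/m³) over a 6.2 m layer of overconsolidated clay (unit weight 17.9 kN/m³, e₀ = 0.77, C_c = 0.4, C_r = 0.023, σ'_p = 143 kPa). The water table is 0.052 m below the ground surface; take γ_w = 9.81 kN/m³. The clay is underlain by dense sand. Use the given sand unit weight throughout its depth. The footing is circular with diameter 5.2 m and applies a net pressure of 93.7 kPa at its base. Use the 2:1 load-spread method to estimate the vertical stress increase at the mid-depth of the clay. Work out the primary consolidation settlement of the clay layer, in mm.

Mid-depth of clay below the ground surface: z = 4 + 6.2/2 = 7.1 m.
Total vertical stress at mid-clay: σ_v = 20.4×4 + 17.9×3.1 = 137.09 kPa.
Pore pressure: u = 9.81×(7.1 − 0.052) = 69.141 kPa.
Initial effective stress: σ'_0 = σ_v − u = 137.09 − 69.141 = 67.949 kPa.
Stress increase at mid-clay by the 2:1 spreading method:
Δσ ≈ qD²/(D+z)² = 93.7×5.2²/(5.2+7.1)² = 16.747 kPa
Final effective stress: σ'_f = 67.949 + 16.747 = 84.696 kPa.
σ'_f = 84.696 ≤ σ'_p = 143 kPa, so the clay remains overconsolidated and only the recompression index applies:
S_c = C_r·H/(1+e₀)·log₁₀(σ'_f/σ'_0) = 0.023×6.2/1.77×log₁₀(84.696/67.949)
    = 0.080564 × 0.09568 = 0.007708 m

S_c ≈ 7.71 mm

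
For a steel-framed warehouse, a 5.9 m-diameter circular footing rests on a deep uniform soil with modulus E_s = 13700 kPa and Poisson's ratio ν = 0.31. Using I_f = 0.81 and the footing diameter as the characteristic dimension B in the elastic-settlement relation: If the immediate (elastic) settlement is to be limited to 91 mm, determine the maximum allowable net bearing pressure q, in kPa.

q ≈ 289 kPa

S_e = q·B·(1−ν²)/E_s · I_f  ⇒  q = S_e·E_s / (B·(1−ν²)·I_f).
q = 0.091 × 13700 / (5.9 × 0.9039 × 0.81) = 288.6 kPa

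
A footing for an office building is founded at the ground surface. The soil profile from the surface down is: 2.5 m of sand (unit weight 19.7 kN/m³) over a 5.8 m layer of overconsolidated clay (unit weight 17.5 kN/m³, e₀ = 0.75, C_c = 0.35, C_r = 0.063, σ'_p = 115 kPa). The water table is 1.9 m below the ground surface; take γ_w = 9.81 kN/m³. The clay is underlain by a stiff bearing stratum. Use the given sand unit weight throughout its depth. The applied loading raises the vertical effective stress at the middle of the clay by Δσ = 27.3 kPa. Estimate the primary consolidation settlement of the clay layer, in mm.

S_c ≈ 31.5 mm

Mid-depth of clay below the ground surface: z = 2.5 + 5.8/2 = 5.4 m.
Total vertical stress at mid-clay: σ_v = 19.7×2.5 + 17.5×2.9 = 100 kPa.
Pore pressure: u = 9.81×(5.4 − 1.9) = 34.335 kPa.
Initial effective stress: σ'_0 = σ_v − u = 100 − 34.335 = 65.665 kPa.
Final effective stress: σ'_f = 65.665 + 27.3 = 92.965 kPa.
σ'_f = 92.965 ≤ σ'_p = 115 kPa, so the clay remains overconsolidated and only the recompression index applies:
S_c = C_r·H/(1+e₀)·log₁₀(σ'_f/σ'_0) = 0.063×5.8/1.75×log₁₀(92.965/65.665)
    = 0.2088 × 0.15099 = 0.03153 m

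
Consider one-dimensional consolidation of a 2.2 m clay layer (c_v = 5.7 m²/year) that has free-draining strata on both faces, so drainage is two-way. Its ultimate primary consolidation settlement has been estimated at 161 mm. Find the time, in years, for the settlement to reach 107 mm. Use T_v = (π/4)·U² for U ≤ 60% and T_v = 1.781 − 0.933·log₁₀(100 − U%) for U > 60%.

Drainage path length: H_d = H/2 = 1.1 m (double drainage).
U = S(t)/S_ult = 107/161 = 0.6646.
U > 60%: T_v = 1.781 − 0.933·log₁₀(100 − 66.46) = 0.35765.
t = T_v·H_d²/c_v = 0.35765×1.1²/5.7 = 0.07592 years.

t ≈ 0.0759 years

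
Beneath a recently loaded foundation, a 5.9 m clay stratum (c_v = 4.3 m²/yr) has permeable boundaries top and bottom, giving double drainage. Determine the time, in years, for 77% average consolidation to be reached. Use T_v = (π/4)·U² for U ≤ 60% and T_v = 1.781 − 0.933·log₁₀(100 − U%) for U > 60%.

t ≈ 1.03 years

Drainage path length: H_d = H/2 = 2.95 m (double drainage).
U > 60%: T_v = 1.781 − 0.933·log₁₀(100 − 77) = 0.51051.
t = T_v·H_d²/c_v = 0.51051×2.95²/4.3 = 1.033 years.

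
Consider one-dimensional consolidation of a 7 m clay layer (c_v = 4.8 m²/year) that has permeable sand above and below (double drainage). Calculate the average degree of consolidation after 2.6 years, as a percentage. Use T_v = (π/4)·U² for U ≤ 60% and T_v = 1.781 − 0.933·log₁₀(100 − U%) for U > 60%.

U ≈ 93.4 %

Drainage path length: H_d = H/2 = 3.5 m (double drainage).
T_v = c_v·t/H_d² = 4.8×2.6/3.5² = 1.0188.
T_v = 1.0188 corresponds to the U > 60% branch:
U = 1 − 10^((1.781 − T_v)/0.933)/100 = 0.9344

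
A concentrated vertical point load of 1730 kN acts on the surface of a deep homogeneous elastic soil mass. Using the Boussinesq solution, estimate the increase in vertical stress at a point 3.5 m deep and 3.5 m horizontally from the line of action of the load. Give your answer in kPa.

Boussinesq vertical stress below a point load on an elastic half-space:
Δσ_z = 3P/(2πz²) · [1 + (r/z)²]^(−5/2)
r/z = 3.5/3.5 = 1; [1+(r/z)²]^(−5/2) = 0.17678.
Δσ_z = 3×1730/(2π×3.5²) × 0.17678 = 67.43 × 0.17678 = 11.92 kPa

Δσ_z ≈ 11.9 kPa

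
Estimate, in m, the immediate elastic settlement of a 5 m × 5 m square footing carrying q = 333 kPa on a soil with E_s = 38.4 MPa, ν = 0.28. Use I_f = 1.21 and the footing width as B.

S_e ≈ 0.0484 m

Immediate (elastic) settlement: S_e = q·B·(1−ν²)/E_s · I_f.
E_s = 38.4 MPa = 38400 kPa.
S_e = 333 × 5 × (1 − 0.28²) / 38400 × 1.21
    = 333 × 5 × 0.9216 / 38400 × 1.21
    = 0.04835 m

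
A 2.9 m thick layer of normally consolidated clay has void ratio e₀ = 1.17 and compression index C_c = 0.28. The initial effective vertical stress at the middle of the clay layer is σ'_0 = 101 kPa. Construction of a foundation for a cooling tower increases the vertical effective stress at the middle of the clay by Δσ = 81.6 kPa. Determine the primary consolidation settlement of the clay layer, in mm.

Final effective stress: σ'_f = σ'_0 + Δσ = 101 + 81.6 = 182.6 kPa.
Normally consolidated clay, so the full stress increment lies on the virgin compression line:
S_c = C_c·H/(1+e₀)·log₁₀(σ'_f/σ'_0) = 0.28×2.9/(1+1.17)×log₁₀(182.6/101)
    = 0.37419 × 0.25718 = 0.09623 m

S_c ≈ 96.2 mm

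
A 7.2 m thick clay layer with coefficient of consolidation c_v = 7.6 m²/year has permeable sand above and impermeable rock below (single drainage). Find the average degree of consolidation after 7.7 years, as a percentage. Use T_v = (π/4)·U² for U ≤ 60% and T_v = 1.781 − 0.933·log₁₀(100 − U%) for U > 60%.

Drainage path length: H_d = H = 7.2 m (single drainage).
T_v = c_v·t/H_d² = 7.6×7.7/7.2² = 1.1289.
T_v = 1.1289 corresponds to the U > 60% branch:
U = 1 − 10^((1.781 − T_v)/0.933)/100 = 0.95

U ≈ 95 %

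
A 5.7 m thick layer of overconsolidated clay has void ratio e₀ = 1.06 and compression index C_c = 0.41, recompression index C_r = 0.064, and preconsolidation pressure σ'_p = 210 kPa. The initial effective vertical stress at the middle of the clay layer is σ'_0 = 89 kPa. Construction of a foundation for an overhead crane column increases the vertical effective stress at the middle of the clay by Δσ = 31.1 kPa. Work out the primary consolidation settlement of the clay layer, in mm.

Final effective stress: σ'_f = 89 + 31.1 = 120.1 kPa.
σ'_f = 120.1 ≤ σ'_p = 210 kPa, so the clay remains overconsolidated and only the recompression index applies:
S_c = C_r·H/(1+e₀)·log₁₀(σ'_f/σ'_0) = 0.064×5.7/2.06×log₁₀(120.1/89)
    = 0.17709 × 0.13015 = 0.02305 m

S_c ≈ 23 mm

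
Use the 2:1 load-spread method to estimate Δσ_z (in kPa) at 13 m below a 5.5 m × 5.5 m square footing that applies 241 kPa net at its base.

Δσ_z ≈ 21.3 kPa

By the 2:1 method the load spreads at 1 horizontal : 2 vertical, so at depth z the loaded area has grown by z in each plan dimension:
Δσ = qBL/((B+z)(L+z)) = 241×5.5×5.5/((5.5+13)(5.5+13)) = 21.301 kPa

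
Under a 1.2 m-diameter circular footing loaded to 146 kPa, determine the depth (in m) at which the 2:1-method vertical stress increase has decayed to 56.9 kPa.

z ≈ 0.722 m

2:1 spreading — at depth z the loaded area has grown by z in each plan dimension:
qD²/(D+z)² = Δσ_z ⇒ z = D(√(q/Δσ_z) − 1) = 1.2×(√(146/56.9) − 1) = 0.7222 m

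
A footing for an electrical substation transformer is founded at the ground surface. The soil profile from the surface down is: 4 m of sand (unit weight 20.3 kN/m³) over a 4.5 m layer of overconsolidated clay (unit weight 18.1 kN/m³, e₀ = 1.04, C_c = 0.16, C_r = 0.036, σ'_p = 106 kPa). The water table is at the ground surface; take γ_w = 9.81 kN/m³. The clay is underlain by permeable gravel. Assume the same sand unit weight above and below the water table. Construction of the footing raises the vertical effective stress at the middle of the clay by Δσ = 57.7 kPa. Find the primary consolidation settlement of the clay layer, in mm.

S_c ≈ 36.1 mm

Mid-depth of clay below the ground surface: z = 4 + 4.5/2 = 6.25 m.
Total vertical stress at mid-clay: σ_v = 20.3×4 + 18.1×2.25 = 121.93 kPa.
Pore pressure: u = 9.81×(6.25 − 0) = 61.312 kPa.
Initial effective stress: σ'_0 = σ_v − u = 121.93 − 61.312 = 60.618 kPa.
Final effective stress: σ'_f = 60.618 + 57.7 = 118.32 kPa.
σ'_f = 118.32 > σ'_p = 106 kPa, so the stress path crosses the preconsolidation pressure — recompression up to σ'_p, then virgin compression beyond:
S_c = H/(1+e₀)·[C_r·log₁₀(σ'_p/σ'_0) + C_c·log₁₀(σ'_f/σ'_p)]
    = 4.5/2.04 × [0.036×log₁₀(106/60.618) + 0.16×log₁₀(118.32/106)]
    = 2.2059 × [0.0087374 + 0.0076404] = 0.03613 m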